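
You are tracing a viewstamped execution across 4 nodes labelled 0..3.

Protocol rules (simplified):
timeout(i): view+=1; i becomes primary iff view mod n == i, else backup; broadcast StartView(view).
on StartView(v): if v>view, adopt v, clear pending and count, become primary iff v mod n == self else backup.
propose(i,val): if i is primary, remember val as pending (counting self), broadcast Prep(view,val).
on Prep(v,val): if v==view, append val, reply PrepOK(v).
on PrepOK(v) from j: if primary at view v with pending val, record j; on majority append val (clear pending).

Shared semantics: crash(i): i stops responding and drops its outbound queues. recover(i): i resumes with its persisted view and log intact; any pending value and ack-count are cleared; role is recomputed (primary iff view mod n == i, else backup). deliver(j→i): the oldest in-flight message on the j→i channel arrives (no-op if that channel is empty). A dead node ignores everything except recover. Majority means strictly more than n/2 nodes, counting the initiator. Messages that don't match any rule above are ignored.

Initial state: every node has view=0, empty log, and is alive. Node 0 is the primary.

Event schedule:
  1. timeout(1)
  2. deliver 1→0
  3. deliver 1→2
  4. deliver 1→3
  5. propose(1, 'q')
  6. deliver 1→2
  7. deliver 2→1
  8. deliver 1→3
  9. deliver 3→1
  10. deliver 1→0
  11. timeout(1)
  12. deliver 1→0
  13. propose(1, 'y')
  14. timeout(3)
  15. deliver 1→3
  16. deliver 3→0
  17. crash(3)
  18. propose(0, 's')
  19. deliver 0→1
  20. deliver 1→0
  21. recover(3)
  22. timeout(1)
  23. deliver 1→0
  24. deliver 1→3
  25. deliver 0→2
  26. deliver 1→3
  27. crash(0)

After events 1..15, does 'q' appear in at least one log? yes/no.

step 1 timeout(1): 1={prim,v=1,log=-}
step 2 deliver 1→0: 0={back,v=1,log=-}
step 3 deliver 1→2: 2={back,v=1,log=-}
step 4 deliver 1→3: 3={back,v=1,log=-}
step 5 propose(1,'q'): —
step 6 deliver 1→2: 2={back,v=1,log=q}
step 7 deliver 2→1: —
step 8 deliver 1→3: 3={back,v=1,log=q}
step 9 deliver 3→1: 1={prim,v=1,log=q}
step 10 deliver 1→0: 0={back,v=1,log=q}
step 11 timeout(1): 1={back,v=2,log=q}
step 12 deliver 1→0: 0={back,v=2,log=q}
step 13 propose(1,'y'): —
step 14 timeout(3): 3={back,v=2,log=q}
step 15 deliver 1→3: —

yes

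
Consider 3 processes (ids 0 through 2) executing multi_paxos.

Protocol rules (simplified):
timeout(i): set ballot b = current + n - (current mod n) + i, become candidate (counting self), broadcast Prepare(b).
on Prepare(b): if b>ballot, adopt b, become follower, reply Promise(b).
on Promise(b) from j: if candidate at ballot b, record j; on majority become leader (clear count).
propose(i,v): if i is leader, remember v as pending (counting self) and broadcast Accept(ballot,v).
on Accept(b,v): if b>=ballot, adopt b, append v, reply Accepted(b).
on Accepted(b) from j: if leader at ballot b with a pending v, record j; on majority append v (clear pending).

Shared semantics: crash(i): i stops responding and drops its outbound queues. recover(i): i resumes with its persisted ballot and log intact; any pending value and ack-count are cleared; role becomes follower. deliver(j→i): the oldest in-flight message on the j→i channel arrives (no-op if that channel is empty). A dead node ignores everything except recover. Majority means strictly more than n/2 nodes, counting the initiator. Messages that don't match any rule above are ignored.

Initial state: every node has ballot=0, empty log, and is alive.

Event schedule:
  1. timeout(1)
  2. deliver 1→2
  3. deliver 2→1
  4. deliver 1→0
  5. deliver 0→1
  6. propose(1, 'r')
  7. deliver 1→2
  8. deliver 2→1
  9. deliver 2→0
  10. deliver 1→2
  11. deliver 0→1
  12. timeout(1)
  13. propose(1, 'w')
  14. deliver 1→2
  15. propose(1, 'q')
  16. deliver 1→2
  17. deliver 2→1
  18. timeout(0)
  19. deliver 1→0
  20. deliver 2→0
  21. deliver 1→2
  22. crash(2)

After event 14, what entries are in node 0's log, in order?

empty

e1 timeout(1): 1[cand,b=4,-]
e2 deliver 1→2: 2[foll,b=4,-]
e3 deliver 2→1: 1[lead,b=4,-]
e4 deliver 1→0: 0[foll,b=4,-]
e5 deliver 0→1: ·
e6 propose(1,'r'): ·
e7 deliver 1→2: 2[foll,b=4,r]
e8 deliver 2→1: 1[lead,b=4,r]
e9 deliver 2→0: ·
e10 deliver 1→2: ·
e11 deliver 0→1: ·
e12 timeout(1): 1[cand,b=7,r]
e13 propose(1,'w'): ·
e14 deliver 1→2: 2[foll,b=7,r]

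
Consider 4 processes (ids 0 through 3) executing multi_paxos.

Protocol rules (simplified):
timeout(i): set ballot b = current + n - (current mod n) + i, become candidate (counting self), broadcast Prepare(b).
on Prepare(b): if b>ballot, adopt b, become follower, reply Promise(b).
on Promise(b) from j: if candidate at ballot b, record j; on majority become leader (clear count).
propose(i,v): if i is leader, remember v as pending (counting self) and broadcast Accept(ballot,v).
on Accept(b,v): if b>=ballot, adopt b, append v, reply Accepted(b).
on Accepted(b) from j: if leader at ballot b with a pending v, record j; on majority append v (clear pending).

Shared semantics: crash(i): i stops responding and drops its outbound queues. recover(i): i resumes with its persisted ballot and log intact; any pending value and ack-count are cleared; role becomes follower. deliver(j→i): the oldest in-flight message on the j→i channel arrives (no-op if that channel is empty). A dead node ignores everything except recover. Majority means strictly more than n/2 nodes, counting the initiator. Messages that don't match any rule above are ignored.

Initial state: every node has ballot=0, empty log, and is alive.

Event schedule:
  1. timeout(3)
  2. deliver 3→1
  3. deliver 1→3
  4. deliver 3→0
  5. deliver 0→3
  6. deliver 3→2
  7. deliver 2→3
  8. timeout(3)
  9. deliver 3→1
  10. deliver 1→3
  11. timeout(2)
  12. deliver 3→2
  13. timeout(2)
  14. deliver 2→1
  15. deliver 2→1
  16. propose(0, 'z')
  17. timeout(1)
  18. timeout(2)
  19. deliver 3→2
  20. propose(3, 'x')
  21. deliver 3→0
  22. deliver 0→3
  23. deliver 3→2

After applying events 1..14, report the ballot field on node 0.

7

after 1 — timeout(3): n3:cand/b7/[-]
after 2 — deliver 3→1: n1:foll/b7/[-]
after 3 — deliver 1→3: ·
after 4 — deliver 3→0: n0:foll/b7/[-]
after 5 — deliver 0→3: n3:lead/b7/[-]
after 6 — deliver 3→2: n2:foll/b7/[-]
after 7 — deliver 2→3: ·
after 8 — timeout(3): n3:cand/b11/[-]
after 9 — deliver 3→1: n1:foll/b11/[-]
after 10 — deliver 1→3: ·
after 11 — timeout(2): n2:cand/b10/[-]
after 12 — deliver 3→2: n2:foll/b11/[-]
after 13 — timeout(2): n2:cand/b14/[-]
after 14 — deliver 2→1: ·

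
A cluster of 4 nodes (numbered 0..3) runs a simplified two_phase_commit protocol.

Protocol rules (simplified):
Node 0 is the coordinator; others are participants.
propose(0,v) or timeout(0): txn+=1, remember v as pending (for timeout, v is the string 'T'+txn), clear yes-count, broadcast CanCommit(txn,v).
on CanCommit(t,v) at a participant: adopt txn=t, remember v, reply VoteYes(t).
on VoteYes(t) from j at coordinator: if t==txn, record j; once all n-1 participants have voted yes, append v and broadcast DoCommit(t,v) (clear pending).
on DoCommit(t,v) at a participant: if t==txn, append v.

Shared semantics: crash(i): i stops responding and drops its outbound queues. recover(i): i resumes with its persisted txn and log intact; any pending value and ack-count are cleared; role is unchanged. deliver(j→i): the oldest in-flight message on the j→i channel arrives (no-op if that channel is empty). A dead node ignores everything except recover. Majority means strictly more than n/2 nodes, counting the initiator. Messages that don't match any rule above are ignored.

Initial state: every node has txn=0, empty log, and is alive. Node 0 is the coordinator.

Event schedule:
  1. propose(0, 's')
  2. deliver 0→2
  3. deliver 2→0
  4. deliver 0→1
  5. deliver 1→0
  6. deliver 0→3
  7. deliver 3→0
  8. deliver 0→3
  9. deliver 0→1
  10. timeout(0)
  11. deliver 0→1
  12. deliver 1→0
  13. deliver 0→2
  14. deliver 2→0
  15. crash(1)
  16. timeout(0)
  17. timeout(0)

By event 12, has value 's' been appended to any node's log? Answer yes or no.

after 1 — propose(0,'s'): n0:coor/t1/[-]
after 2 — deliver 0→2: n2:part/t1/[-]
after 3 — deliver 2→0: ·
after 4 — deliver 0→1: n1:part/t1/[-]
after 5 — deliver 1→0: ·
after 6 — deliver 0→3: n3:part/t1/[-]
after 7 — deliver 3→0: n0:coor/t1/[s]
after 8 — deliver 0→3: n3:part/t1/[s]
after 9 — deliver 0→1: n1:part/t1/[s]
after 10 — timeout(0): n0:coor/t2/[s]
after 11 — deliver 0→1: n1:part/t2/[s]
after 12 — deliver 1→0: ·

yes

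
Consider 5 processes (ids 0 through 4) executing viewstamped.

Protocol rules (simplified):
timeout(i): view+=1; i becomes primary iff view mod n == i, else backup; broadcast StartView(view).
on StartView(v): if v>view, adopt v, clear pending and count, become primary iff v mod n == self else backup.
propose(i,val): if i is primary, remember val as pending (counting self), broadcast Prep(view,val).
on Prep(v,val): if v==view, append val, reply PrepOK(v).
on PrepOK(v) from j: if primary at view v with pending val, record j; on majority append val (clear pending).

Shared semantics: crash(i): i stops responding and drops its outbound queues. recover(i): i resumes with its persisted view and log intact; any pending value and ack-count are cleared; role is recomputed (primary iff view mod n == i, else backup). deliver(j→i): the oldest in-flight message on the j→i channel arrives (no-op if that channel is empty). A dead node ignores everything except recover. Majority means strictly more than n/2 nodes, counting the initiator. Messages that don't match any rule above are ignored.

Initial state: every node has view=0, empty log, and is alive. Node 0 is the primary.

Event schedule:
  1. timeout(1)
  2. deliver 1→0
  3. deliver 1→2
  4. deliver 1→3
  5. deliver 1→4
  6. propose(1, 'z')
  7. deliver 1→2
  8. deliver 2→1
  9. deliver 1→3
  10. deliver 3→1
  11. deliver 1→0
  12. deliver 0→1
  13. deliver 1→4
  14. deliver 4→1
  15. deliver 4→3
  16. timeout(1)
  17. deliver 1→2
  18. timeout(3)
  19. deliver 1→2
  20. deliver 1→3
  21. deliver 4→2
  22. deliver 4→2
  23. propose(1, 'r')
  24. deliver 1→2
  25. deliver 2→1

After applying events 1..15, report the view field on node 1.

[1] timeout(1) → N1(prim v1 [-])
[2] deliver 1→0 → N0(back v1 [-])
[3] deliver 1→2 → N2(back v1 [-])
[4] deliver 1→3 → N3(back v1 [-])
[5] deliver 1→4 → N4(back v1 [-])
[6] propose(1,'z') → ∅
[7] deliver 1→2 → N2(back v1 [z])
[8] deliver 2→1 → ∅
[9] deliver 1→3 → N3(back v1 [z])
[10] deliver 3→1 → N1(prim v1 [z])
[11] deliver 1→0 → N0(back v1 [z])
[12] deliver 0→1 → ∅
[13] deliver 1→4 → N4(back v1 [z])
[14] deliver 4→1 → ∅
[15] deliver 4→3 → ∅

1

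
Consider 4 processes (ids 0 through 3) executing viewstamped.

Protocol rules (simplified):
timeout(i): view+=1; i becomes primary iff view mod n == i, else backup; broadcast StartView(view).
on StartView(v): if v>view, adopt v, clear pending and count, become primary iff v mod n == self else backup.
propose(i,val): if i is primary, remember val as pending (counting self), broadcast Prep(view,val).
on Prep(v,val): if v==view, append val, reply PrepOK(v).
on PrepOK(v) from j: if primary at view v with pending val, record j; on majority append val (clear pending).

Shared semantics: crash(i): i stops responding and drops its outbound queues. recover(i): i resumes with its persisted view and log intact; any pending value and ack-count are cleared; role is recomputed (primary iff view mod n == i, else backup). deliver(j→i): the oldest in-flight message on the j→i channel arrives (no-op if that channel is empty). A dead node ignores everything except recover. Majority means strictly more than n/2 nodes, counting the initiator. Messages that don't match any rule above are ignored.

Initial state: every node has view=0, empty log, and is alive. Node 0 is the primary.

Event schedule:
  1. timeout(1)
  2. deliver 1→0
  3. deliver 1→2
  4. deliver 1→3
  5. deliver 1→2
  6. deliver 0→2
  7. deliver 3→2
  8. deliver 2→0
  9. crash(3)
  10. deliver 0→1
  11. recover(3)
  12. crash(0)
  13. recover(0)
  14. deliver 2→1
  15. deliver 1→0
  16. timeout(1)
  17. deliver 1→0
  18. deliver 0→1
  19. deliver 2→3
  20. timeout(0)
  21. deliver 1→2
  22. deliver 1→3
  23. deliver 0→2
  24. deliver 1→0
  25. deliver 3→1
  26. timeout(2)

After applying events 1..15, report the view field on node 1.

1

e1 timeout(1): 1[prim,v=1,-]
e2 deliver 1→0: 0[back,v=1,-]
e3 deliver 1→2: 2[back,v=1,-]
e4 deliver 1→3: 3[back,v=1,-]
e5 deliver 1→2: ·
e6 deliver 0→2: ·
e7 deliver 3→2: ·
e8 deliver 2→0: ·
e9 crash(3): 3[✗back,v=1,-]
e10 deliver 0→1: ·
e11 recover(3): 3[back,v=1,-]
e12 crash(0): 0[✗back,v=1,-]
e13 recover(0): 0[back,v=1,-]
e14 deliver 2→1: ·
e15 deliver 1→0: ·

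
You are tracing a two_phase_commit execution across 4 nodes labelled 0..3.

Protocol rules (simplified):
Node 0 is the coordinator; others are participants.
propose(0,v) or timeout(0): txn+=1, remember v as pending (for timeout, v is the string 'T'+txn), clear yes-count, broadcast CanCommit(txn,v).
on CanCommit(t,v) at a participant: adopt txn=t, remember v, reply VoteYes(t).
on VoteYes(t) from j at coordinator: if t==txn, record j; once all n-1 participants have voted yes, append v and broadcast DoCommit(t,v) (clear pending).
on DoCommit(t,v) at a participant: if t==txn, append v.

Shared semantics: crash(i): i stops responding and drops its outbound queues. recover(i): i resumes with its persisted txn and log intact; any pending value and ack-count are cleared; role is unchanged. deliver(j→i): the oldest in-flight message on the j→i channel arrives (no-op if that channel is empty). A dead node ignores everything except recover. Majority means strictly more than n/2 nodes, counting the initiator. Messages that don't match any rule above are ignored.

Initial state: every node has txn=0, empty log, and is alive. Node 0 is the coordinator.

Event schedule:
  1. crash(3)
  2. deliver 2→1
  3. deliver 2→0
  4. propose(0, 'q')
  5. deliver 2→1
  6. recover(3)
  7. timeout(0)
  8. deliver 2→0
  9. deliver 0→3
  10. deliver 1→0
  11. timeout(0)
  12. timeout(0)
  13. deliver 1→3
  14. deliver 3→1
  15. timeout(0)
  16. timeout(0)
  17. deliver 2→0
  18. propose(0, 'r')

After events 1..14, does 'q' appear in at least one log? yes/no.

no

step 1 crash(3): 3={✗part,t=0,log=-}
step 2 deliver 2→1: —
step 3 deliver 2→0: —
step 4 propose(0,'q'): 0={coor,t=1,log=-}
step 5 deliver 2→1: —
step 6 recover(3): 3={part,t=0,log=-}
step 7 timeout(0): 0={coor,t=2,log=-}
step 8 deliver 2→0: —
step 9 deliver 0→3: 3={part,t=1,log=-}
step 10 deliver 1→0: —
step 11 timeout(0): 0={coor,t=3,log=-}
step 12 timeout(0): 0={coor,t=4,log=-}
step 13 deliver 1→3: —
step 14 deliver 3→1: —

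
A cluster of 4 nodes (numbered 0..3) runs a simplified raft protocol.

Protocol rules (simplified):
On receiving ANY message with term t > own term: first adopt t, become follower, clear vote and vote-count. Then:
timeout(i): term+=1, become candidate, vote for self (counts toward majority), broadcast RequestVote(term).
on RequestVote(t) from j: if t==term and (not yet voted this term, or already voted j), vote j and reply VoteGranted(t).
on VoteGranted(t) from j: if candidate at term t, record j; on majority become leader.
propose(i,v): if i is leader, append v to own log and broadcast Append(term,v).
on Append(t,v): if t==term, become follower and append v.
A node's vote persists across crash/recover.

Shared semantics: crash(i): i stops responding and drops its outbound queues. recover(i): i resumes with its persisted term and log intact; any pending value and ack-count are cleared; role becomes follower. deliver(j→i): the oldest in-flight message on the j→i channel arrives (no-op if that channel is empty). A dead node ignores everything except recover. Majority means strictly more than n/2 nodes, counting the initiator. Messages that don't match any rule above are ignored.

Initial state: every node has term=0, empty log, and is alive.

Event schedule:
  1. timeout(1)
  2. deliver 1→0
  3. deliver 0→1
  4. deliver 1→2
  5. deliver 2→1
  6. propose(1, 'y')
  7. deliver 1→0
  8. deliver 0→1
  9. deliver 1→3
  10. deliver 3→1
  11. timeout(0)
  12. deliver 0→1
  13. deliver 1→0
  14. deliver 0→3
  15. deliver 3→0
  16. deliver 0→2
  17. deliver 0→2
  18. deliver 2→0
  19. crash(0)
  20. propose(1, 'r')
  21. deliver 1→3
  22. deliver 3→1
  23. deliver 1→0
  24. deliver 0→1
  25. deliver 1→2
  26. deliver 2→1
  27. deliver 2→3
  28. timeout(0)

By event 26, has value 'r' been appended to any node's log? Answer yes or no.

step 1 timeout(1): 1={cand,t=1,log=-}
step 2 deliver 1→0: 0={foll,t=1,log=-}
step 3 deliver 0→1: —
step 4 deliver 1→2: 2={foll,t=1,log=-}
step 5 deliver 2→1: 1={lead,t=1,log=-}
step 6 propose(1,'y'): 1={lead,t=1,log=y}
step 7 deliver 1→0: 0={foll,t=1,log=y}
step 8 deliver 0→1: —
step 9 deliver 1→3: 3={foll,t=1,log=-}
step 10 deliver 3→1: —
step 11 timeout(0): 0={cand,t=2,log=y}
step 12 deliver 0→1: 1={foll,t=2,log=y}
step 13 deliver 1→0: —
step 14 deliver 0→3: 3={foll,t=2,log=-}
step 15 deliver 3→0: 0={lead,t=2,log=y}
step 16 deliver 0→2: 2={foll,t=2,log=-}
step 17 deliver 0→2: —
step 18 deliver 2→0: —
step 19 crash(0): 0={✗lead,t=2,log=y}
step 20 propose(1,'r'): —
step 21 deliver 1→3: —
step 22 deliver 3→1: —
step 23 deliver 1→0: —
step 24 deliver 0→1: —
step 25 deliver 1→2: —
step 26 deliver 2→1: —

no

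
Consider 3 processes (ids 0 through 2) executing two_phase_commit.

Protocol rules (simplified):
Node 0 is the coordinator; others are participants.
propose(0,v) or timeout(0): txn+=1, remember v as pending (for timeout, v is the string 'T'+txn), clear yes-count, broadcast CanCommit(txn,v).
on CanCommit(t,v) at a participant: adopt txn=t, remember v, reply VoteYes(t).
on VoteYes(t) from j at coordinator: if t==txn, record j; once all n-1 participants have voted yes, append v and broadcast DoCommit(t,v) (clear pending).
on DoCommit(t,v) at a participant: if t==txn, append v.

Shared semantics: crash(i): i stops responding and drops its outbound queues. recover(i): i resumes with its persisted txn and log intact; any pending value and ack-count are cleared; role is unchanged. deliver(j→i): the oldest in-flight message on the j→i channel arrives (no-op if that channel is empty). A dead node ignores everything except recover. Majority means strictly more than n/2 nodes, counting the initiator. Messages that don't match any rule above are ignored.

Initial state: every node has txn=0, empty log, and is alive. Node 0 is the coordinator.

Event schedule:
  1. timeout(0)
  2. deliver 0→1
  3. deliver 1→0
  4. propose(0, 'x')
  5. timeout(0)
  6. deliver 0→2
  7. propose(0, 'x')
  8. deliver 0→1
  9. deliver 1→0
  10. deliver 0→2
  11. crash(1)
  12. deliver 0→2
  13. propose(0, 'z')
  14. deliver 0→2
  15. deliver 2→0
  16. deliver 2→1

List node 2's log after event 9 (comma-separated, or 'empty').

after 1 — timeout(0): n0:coor/t1/[-]
after 2 — deliver 0→1: n1:part/t1/[-]
after 3 — deliver 1→0: ·
after 4 — propose(0,'x'): n0:coor/t2/[-]
after 5 — timeout(0): n0:coor/t3/[-]
after 6 — deliver 0→2: n2:part/t1/[-]
after 7 — propose(0,'x'): n0:coor/t4/[-]
after 8 — deliver 0→1: n1:part/t2/[-]
after 9 — deliver 1→0: ·

empty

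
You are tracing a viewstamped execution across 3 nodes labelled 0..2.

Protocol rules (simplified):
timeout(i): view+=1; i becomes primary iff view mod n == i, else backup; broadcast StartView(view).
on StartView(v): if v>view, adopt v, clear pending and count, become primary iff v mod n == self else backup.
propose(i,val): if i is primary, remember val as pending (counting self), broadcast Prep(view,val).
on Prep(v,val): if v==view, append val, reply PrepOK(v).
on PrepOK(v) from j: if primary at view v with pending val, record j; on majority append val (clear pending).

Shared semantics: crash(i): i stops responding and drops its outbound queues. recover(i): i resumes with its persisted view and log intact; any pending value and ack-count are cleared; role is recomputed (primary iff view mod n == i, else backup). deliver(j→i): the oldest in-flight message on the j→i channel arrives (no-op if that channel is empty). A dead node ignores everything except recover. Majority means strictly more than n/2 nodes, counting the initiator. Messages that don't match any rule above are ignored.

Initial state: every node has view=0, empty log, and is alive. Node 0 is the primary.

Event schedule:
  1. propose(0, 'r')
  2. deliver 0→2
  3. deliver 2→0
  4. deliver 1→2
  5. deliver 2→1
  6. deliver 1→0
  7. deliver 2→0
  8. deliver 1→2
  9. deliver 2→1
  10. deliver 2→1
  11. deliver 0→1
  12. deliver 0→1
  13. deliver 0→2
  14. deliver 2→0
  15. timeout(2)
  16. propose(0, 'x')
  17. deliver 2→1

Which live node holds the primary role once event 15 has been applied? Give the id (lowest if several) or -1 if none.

step 1 propose(0,'r'): —
step 2 deliver 0→2: 2={back,v=0,log=r}
step 3 deliver 2→0: 0={prim,v=0,log=r}
step 4 deliver 1→2: —
step 5 deliver 2→1: —
step 6 deliver 1→0: —
step 7 deliver 2→0: —
step 8 deliver 1→2: —
step 9 deliver 2→1: —
step 10 deliver 2→1: —
step 11 deliver 0→1: 1={back,v=0,log=r}
step 12 deliver 0→1: —
step 13 deliver 0→2: —
step 14 deliver 2→0: —
step 15 timeout(2): 2={back,v=1,log=r}

0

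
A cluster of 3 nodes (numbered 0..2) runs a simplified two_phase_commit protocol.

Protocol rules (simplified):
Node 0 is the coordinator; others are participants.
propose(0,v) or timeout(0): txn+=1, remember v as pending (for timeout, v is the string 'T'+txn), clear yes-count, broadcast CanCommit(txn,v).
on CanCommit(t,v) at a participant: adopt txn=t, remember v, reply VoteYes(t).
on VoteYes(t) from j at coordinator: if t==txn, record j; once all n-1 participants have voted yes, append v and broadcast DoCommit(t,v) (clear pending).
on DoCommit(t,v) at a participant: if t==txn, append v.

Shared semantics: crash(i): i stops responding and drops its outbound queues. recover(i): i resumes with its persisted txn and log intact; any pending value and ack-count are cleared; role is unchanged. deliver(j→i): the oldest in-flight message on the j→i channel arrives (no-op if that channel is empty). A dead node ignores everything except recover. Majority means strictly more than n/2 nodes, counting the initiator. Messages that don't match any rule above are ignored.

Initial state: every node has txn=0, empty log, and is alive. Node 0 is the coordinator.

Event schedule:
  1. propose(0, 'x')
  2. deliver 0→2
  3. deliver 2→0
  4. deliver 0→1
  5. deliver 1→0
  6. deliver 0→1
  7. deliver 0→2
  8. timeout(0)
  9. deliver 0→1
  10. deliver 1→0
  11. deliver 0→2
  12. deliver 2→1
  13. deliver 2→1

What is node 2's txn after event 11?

step 1 propose(0,'x'): 0={coor,t=1,log=-}
step 2 deliver 0→2: 2={part,t=1,log=-}
step 3 deliver 2→0: —
step 4 deliver 0→1: 1={part,t=1,log=-}
step 5 deliver 1→0: 0={coor,t=1,log=x}
step 6 deliver 0→1: 1={part,t=1,log=x}
step 7 deliver 0→2: 2={part,t=1,log=x}
step 8 timeout(0): 0={coor,t=2,log=x}
step 9 deliver 0→1: 1={part,t=2,log=x}
step 10 deliver 1→0: —
step 11 deliver 0→2: 2={part,t=2,log=x}

2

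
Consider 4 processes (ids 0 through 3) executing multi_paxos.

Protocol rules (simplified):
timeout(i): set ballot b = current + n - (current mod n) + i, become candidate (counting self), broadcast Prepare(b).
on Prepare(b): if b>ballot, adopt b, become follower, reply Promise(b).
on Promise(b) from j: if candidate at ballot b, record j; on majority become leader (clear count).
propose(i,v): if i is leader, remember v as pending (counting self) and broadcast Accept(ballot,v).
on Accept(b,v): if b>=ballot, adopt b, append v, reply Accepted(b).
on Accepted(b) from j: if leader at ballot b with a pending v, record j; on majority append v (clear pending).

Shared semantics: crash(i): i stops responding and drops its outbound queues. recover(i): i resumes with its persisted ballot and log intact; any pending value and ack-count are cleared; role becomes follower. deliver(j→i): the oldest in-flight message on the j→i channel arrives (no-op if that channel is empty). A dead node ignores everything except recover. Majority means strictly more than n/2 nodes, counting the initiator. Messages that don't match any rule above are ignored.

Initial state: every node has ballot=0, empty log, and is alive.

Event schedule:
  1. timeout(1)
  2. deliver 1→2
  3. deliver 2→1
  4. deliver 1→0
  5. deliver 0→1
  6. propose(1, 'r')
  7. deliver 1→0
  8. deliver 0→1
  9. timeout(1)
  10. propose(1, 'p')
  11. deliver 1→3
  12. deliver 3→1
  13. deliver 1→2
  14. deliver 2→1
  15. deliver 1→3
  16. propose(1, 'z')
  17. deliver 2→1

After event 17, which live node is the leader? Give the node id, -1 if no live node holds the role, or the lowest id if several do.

-1

step 1 timeout(1): 1={cand,b=5,log=-}
step 2 deliver 1→2: 2={foll,b=5,log=-}
step 3 deliver 2→1: —
step 4 deliver 1→0: 0={foll,b=5,log=-}
step 5 deliver 0→1: 1={lead,b=5,log=-}
step 6 propose(1,'r'): —
step 7 deliver 1→0: 0={foll,b=5,log=r}
step 8 deliver 0→1: —
step 9 timeout(1): 1={cand,b=9,log=-}
step 10 propose(1,'p'): —
step 11 deliver 1→3: 3={foll,b=5,log=-}
step 12 deliver 3→1: —
step 13 deliver 1→2: 2={foll,b=5,log=r}
step 14 deliver 2→1: —
step 15 deliver 1→3: 3={foll,b=5,log=r}
step 16 propose(1,'z'): —
step 17 deliver 2→1: —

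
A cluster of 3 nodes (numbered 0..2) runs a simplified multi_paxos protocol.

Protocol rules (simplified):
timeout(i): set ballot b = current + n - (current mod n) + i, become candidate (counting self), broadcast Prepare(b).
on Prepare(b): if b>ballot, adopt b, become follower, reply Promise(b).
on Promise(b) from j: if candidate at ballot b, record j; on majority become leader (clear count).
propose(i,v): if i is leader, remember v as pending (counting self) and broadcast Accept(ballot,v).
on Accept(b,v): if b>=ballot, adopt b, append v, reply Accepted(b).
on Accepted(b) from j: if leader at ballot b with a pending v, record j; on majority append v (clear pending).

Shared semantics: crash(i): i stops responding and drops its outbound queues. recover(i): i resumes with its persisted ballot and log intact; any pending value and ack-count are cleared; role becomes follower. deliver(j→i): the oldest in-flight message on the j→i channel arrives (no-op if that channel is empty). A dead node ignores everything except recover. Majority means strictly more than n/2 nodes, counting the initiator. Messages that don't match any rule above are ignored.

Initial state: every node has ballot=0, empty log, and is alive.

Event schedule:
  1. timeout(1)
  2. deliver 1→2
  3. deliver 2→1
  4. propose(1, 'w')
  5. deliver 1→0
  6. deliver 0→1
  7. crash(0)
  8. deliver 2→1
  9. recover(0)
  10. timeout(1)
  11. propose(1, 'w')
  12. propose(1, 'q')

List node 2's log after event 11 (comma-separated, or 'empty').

empty

after 1 — timeout(1): n1:cand/b4/[-]
after 2 — deliver 1→2: n2:foll/b4/[-]
after 3 — deliver 2→1: n1:lead/b4/[-]
after 4 — propose(1,'w'): ·
after 5 — deliver 1→0: n0:foll/b4/[-]
after 6 — deliver 0→1: ·
after 7 — crash(0): n0:✗foll/b4/[-]
after 8 — deliver 2→1: ·
after 9 — recover(0): n0:foll/b4/[-]
after 10 — timeout(1): n1:cand/b7/[-]
after 11 — propose(1,'w'): ·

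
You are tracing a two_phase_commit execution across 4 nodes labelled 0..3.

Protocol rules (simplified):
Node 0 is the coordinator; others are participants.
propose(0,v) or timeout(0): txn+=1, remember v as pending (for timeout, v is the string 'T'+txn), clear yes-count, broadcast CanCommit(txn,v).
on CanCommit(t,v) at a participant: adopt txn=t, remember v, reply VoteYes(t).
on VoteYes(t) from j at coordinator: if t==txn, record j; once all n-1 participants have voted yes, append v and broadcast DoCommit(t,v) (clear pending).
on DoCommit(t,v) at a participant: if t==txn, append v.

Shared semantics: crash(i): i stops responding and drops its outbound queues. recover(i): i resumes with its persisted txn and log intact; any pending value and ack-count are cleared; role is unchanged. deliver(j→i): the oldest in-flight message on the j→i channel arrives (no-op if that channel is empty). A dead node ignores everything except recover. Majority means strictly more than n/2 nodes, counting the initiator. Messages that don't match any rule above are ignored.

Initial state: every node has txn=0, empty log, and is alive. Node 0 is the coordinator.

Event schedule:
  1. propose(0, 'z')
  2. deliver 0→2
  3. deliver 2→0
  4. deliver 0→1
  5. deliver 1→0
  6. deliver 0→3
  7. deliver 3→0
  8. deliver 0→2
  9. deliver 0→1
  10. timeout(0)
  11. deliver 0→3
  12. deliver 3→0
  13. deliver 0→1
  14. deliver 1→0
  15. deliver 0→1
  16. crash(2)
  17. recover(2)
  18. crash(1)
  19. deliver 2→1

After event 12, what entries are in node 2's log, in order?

e1 propose(0,'z'): 0[coor,t=1,-]
e2 deliver 0→2: 2[part,t=1,-]
e3 deliver 2→0: ·
e4 deliver 0→1: 1[part,t=1,-]
e5 deliver 1→0: ·
e6 deliver 0→3: 3[part,t=1,-]
e7 deliver 3→0: 0[coor,t=1,z]
e8 deliver 0→2: 2[part,t=1,z]
e9 deliver 0→1: 1[part,t=1,z]
e10 timeout(0): 0[coor,t=2,z]
e11 deliver 0→3: 3[part,t=1,z]
e12 deliver 3→0: ·

z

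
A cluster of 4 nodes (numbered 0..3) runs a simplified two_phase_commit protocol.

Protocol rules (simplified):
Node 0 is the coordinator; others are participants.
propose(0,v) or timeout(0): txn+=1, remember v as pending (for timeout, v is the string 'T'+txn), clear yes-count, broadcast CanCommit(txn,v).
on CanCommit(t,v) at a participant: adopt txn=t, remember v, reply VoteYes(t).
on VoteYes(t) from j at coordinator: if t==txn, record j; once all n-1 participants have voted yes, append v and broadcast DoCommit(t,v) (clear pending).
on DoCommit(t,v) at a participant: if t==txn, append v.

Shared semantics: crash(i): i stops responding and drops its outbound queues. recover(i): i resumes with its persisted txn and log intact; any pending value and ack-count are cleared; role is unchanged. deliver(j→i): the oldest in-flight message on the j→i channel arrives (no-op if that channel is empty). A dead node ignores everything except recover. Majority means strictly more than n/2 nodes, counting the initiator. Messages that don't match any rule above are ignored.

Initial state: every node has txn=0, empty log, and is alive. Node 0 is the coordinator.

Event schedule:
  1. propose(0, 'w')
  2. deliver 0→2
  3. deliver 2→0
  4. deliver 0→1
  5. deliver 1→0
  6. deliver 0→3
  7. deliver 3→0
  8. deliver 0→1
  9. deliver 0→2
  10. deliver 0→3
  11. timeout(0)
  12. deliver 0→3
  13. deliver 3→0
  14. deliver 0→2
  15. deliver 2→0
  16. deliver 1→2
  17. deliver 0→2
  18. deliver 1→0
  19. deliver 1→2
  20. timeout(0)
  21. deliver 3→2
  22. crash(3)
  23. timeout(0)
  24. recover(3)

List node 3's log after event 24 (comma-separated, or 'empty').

e1 propose(0,'w'): 0[coor,t=1,-]
e2 deliver 0→2: 2[part,t=1,-]
e3 deliver 2→0: ·
e4 deliver 0→1: 1[part,t=1,-]
e5 deliver 1→0: ·
e6 deliver 0→3: 3[part,t=1,-]
e7 deliver 3→0: 0[coor,t=1,w]
e8 deliver 0→1: 1[part,t=1,w]
e9 deliver 0→2: 2[part,t=1,w]
e10 deliver 0→3: 3[part,t=1,w]
e11 timeout(0): 0[coor,t=2,w]
e12 deliver 0→3: 3[part,t=2,w]
e13 deliver 3→0: ·
e14 deliver 0→2: 2[part,t=2,w]
e15 deliver 2→0: ·
e16 deliver 1→2: ·
e17 deliver 0→2: ·
e18 deliver 1→0: ·
e19 deliver 1→2: ·
e20 timeout(0): 0[coor,t=3,w]
e21 deliver 3→2: ·
e22 crash(3): 3[✗part,t=2,w]
e23 timeout(0): 0[coor,t=4,w]
e24 recover(3): 3[part,t=2,w]

w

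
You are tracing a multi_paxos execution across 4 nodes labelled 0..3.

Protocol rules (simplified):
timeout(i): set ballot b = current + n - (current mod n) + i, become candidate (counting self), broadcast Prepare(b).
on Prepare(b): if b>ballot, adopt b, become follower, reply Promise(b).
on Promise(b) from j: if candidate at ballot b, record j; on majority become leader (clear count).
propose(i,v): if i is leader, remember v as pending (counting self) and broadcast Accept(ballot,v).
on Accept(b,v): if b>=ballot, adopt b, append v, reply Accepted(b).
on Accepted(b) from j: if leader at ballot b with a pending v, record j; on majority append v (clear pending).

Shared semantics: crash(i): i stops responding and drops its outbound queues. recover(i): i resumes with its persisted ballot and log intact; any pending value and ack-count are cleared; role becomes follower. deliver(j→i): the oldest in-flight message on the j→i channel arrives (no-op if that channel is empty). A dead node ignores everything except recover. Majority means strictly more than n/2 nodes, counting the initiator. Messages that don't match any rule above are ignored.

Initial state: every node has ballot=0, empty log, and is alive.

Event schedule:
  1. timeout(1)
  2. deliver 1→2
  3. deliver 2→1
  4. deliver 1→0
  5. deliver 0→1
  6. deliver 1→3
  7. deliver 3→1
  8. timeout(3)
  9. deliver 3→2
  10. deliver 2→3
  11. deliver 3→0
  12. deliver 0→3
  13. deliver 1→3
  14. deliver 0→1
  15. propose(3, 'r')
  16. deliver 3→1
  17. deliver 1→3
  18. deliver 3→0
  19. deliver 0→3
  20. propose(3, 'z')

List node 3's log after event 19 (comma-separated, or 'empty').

empty

e1 timeout(1): 1[cand,b=5,-]
e2 deliver 1→2: 2[foll,b=5,-]
e3 deliver 2→1: ·
e4 deliver 1→0: 0[foll,b=5,-]
e5 deliver 0→1: 1[lead,b=5,-]
e6 deliver 1→3: 3[foll,b=5,-]
e7 deliver 3→1: ·
e8 timeout(3): 3[cand,b=11,-]
e9 deliver 3→2: 2[foll,b=11,-]
e10 deliver 2→3: ·
e11 deliver 3→0: 0[foll,b=11,-]
e12 deliver 0→3: 3[lead,b=11,-]
e13 deliver 1→3: ·
e14 deliver 0→1: ·
e15 propose(3,'r'): ·
e16 deliver 3→1: 1[foll,b=11,-]
e17 deliver 1→3: ·
e18 deliver 3→0: 0[foll,b=11,r]
e19 deliver 0→3: ·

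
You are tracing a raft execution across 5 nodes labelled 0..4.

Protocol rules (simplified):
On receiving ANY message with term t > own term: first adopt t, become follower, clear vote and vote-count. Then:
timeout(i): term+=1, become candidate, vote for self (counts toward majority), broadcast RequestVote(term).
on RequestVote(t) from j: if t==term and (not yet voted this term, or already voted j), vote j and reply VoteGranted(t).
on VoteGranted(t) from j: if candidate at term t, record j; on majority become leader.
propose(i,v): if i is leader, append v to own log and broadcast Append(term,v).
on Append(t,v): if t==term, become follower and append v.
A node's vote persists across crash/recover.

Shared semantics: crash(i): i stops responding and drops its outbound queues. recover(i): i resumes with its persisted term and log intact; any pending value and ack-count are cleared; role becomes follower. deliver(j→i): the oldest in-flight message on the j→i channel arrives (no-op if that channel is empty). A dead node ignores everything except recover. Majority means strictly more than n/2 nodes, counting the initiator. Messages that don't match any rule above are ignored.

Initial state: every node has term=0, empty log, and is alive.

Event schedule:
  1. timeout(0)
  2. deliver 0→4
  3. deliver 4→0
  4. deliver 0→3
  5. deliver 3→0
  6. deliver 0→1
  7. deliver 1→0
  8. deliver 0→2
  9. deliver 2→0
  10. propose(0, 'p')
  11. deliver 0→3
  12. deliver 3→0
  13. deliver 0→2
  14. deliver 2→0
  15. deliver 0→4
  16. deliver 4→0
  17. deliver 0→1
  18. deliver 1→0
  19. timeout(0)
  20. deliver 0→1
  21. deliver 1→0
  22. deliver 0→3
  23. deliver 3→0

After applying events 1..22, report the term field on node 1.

2

after 1 — timeout(0): n0:cand/t1/[-]
after 2 — deliver 0→4: n4:foll/t1/[-]
after 3 — deliver 4→0: ·
after 4 — deliver 0→3: n3:foll/t1/[-]
after 5 — deliver 3→0: n0:lead/t1/[-]
after 6 — deliver 0→1: n1:foll/t1/[-]
after 7 — deliver 1→0: ·
after 8 — deliver 0→2: n2:foll/t1/[-]
after 9 — deliver 2→0: ·
after 10 — propose(0,'p'): n0:lead/t1/[p]
after 11 — deliver 0→3: n3:foll/t1/[p]
after 12 — deliver 3→0: ·
after 13 — deliver 0→2: n2:foll/t1/[p]
after 14 — deliver 2→0: ·
after 15 — deliver 0→4: n4:foll/t1/[p]
after 16 — deliver 4→0: ·
after 17 — deliver 0→1: n1:foll/t1/[p]
after 18 — deliver 1→0: ·
after 19 — timeout(0): n0:cand/t2/[p]
after 20 — deliver 0→1: n1:foll/t2/[p]
after 21 — deliver 1→0: ·
after 22 — deliver 0→3: n3:foll/t2/[p]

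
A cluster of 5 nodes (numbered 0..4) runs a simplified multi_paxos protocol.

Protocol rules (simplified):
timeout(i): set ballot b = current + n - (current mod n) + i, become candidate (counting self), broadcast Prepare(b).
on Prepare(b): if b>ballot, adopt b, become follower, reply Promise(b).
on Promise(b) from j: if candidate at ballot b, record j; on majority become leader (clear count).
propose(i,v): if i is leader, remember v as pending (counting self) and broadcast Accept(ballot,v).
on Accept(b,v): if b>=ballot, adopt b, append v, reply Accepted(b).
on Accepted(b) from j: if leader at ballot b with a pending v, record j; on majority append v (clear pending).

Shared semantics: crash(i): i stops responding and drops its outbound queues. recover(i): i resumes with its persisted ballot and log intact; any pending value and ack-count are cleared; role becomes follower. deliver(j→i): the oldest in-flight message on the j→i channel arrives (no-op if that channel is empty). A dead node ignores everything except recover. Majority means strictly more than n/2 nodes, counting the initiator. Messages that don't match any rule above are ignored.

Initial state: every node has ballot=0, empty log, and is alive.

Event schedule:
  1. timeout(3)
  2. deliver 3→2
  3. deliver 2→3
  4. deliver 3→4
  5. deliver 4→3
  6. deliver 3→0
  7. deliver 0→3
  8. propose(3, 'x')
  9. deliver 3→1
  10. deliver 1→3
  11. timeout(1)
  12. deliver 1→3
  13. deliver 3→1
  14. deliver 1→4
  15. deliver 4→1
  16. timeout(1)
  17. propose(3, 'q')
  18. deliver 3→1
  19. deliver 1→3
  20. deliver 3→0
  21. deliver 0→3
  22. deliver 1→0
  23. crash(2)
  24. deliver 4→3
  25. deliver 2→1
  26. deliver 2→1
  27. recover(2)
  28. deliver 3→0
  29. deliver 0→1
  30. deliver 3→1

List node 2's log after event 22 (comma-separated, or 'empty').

empty

step 1 timeout(3): 3={cand,b=8,log=-}
step 2 deliver 3→2: 2={foll,b=8,log=-}
step 3 deliver 2→3: —
step 4 deliver 3→4: 4={foll,b=8,log=-}
step 5 deliver 4→3: 3={lead,b=8,log=-}
step 6 deliver 3→0: 0={foll,b=8,log=-}
step 7 deliver 0→3: —
step 8 propose(3,'x'): —
step 9 deliver 3→1: 1={foll,b=8,log=-}
step 10 deliver 1→3: —
step 11 timeout(1): 1={cand,b=11,log=-}
step 12 deliver 1→3: 3={foll,b=11,log=-}
step 13 deliver 3→1: —
step 14 deliver 1→4: 4={foll,b=11,log=-}
step 15 deliver 4→1: —
step 16 timeout(1): 1={cand,b=16,log=-}
step 17 propose(3,'q'): —
step 18 deliver 3→1: —
step 19 deliver 1→3: 3={foll,b=16,log=-}
step 20 deliver 3→0: 0={foll,b=8,log=x}
step 21 deliver 0→3: —
step 22 deliver 1→0: 0={foll,b=11,log=x}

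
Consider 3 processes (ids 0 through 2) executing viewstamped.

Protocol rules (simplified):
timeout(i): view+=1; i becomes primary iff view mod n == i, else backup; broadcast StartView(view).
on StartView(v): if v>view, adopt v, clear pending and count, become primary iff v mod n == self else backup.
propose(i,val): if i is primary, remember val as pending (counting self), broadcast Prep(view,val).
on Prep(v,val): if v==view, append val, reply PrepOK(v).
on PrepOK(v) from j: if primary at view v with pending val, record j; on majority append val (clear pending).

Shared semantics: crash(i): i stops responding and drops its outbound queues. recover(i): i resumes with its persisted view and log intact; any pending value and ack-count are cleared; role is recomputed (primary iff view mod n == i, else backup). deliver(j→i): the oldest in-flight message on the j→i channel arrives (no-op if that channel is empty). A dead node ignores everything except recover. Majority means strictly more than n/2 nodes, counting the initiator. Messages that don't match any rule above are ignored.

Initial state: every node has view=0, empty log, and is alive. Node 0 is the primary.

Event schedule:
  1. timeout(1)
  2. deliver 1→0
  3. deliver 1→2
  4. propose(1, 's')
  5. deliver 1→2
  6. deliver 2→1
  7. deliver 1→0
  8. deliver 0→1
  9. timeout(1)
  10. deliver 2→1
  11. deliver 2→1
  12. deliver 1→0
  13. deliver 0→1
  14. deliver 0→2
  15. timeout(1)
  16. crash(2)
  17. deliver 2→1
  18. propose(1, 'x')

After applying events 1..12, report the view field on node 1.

2

[1] timeout(1) → N1(prim v1 [-])
[2] deliver 1→0 → N0(back v1 [-])
[3] deliver 1→2 → N2(back v1 [-])
[4] propose(1,'s') → ∅
[5] deliver 1→2 → N2(back v1 [s])
[6] deliver 2→1 → N1(prim v1 [s])
[7] deliver 1→0 → N0(back v1 [s])
[8] deliver 0→1 → ∅
[9] timeout(1) → N1(back v2 [s])
[10] deliver 2→1 → ∅
[11] deliver 2→1 → ∅
[12] deliver 1→0 → N0(back v2 [s])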